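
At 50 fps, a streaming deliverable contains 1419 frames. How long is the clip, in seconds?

28.38 seconds

Running time = 1419 / (50) = 28.38 s.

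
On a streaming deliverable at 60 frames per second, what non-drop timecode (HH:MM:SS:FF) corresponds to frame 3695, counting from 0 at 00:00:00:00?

00:01:01:35

3695 ÷ 60 = 61 full seconds, remainder 35 frames.
61 s = 0 h 1 min 1 s.
Timecode: 00:01:01:35.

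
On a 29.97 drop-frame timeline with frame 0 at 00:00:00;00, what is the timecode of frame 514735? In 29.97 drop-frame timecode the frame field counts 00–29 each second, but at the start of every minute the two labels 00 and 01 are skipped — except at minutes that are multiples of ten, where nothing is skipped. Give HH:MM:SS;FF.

04:46:15;01

Each 10-minute DF block holds 10 × 60 × 30 − 9 × 2 = 17982 frames. 514735 ÷ 17982 → 28 full blocks, remainder 11239.
Within the partial block the first minute is 1800 frames and each further minute 1798, so 6 further minute boundaries passed. Total skipped labels = 18 × 28 + 2 × 6 = 516.
Non-drop label index = 514735 + 516 = 515251; at 30 labels/s that is 04:46:15:01, i.e. DF 04:46:15;01.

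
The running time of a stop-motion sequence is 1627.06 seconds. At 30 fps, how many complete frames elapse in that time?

Frames = 1627.06 × 30 = 244059/5 ≈ 48811.8000.
Complete frames: 48811.

48811 frames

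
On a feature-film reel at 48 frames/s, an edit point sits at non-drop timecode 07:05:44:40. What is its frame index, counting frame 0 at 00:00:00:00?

Total seconds to the label: (7 × 3600 + 5 × 60 + 44) = 25544.
Frame index = 25544 × 48 + 40 = 1226152.

1226152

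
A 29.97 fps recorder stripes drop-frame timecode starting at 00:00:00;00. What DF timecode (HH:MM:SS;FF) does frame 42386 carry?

00:23:34;08

Ten DF minutes hold 17982 frames, so frame 42386 lies in block 2 (frames 35964–53945) with 6422 frames into that block.
The block's first minute is 1800 frames and the rest 1798 each; 6422 frames reaches minute 3, so 2 × 18 + 3 × 2 = 42 labels have been skipped so far.
Adding those back, label number 42386 + 42 = 42428 at 30 labels/s is 1414 s + 8 f = 0 h 23 min 34 s frame 8, i.e. 00:23:34;08.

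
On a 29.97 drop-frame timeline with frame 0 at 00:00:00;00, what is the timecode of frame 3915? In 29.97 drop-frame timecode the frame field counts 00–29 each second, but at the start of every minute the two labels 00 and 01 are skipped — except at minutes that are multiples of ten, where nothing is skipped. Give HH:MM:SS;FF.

Ten DF minutes hold 17982 frames, so frame 3915 lies in block 0 (frames 0–17981) with 3915 frames into that block.
The block's first minute is 1800 frames and the rest 1798 each; 3915 frames reaches minute 2, so 0 × 18 + 2 × 2 = 4 labels have been skipped so far.
Adding those back, label number 3915 + 4 = 3919 at 30 labels/s is 130 s + 19 f = 0 h 2 min 10 s frame 19, i.e. 00:02:10;19.

00:02:10;19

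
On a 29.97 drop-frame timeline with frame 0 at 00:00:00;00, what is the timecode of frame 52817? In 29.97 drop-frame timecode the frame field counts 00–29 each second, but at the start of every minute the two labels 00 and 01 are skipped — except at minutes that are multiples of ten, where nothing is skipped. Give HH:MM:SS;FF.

00:29:22;11

Each 10-minute DF block holds 10 × 60 × 30 − 9 × 2 = 17982 frames. 52817 ÷ 17982 → 2 full blocks, remainder 16853.
Within the partial block the first minute is 1800 frames and each further minute 1798, so 9 further minute boundaries passed. Total skipped labels = 18 × 2 + 2 × 9 = 54.
Non-drop label index = 52817 + 54 = 52871; at 30 labels/s that is 00:29:22:11, i.e. DF 00:29:22;11.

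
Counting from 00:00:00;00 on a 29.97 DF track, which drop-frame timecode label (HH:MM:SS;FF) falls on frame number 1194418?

11:04:13;24

Ten DF minutes hold 17982 frames, so frame 1194418 lies in block 66 (frames 1186812–1204793) with 7606 frames into that block.
The block's first minute is 1800 frames and the rest 1798 each; 7606 frames reaches minute 4, so 66 × 18 + 4 × 2 = 1196 labels have been skipped so far.
Adding those back, label number 1194418 + 1196 = 1195614 at 30 labels/s is 39853 s + 24 f = 11 h 4 min 13 s frame 24, i.e. 11:04:13;24.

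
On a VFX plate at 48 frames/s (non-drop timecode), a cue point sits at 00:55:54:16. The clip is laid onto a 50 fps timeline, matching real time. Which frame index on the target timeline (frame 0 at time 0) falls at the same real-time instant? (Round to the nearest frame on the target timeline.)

frame 167717

Source frame index: (0×3600 + 55×60 + 54) × 48 + 16 = 161008.
Real time: 161008 / (48) = 10063/3 s.
Target frame: (10063/3) × (50) = 503150/3 ≈ 167716.667 → 167717.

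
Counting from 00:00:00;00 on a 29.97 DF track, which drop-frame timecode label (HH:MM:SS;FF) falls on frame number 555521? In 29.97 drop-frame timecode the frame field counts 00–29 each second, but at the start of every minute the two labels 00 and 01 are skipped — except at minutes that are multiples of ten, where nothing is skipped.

Ten DF minutes hold 17982 frames, so frame 555521 lies in block 30 (frames 539460–557441) with 16061 frames into that block.
The block's first minute is 1800 frames and the rest 1798 each; 16061 frames reaches minute 8, so 30 × 18 + 8 × 2 = 556 labels have been skipped so far.
Adding those back, label number 555521 + 556 = 556077 at 30 labels/s is 18535 s + 27 f = 5 h 8 min 55 s frame 27, i.e. 05:08:55;27.

05:08:55;27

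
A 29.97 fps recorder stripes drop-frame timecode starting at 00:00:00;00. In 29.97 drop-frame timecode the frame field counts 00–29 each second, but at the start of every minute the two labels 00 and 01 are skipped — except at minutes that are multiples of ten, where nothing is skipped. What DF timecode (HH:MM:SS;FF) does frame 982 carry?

Each 10-minute DF block holds 10 × 60 × 30 − 9 × 2 = 17982 frames. 982 ÷ 17982 → 0 full blocks, remainder 982.
Within the partial block the first minute is 1800 frames and each further minute 1798, so 0 further minute boundaries passed. Total skipped labels = 18 × 0 + 2 × 0 = 0.
Non-drop label index = 982 + 0 = 982; at 30 labels/s that is 00:00:32:22, i.e. DF 00:00:32;22.

00:00:32;22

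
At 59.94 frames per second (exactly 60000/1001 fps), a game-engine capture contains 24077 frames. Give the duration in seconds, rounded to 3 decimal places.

Running time = 24077 × 1001/60000 = 24101077/60000 s ≈ 401.685 s.

401.685 seconds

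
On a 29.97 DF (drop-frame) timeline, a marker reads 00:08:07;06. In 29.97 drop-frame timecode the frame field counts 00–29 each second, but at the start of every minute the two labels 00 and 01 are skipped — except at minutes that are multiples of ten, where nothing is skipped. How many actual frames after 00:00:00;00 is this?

As if non-drop at 30 labels/s: (0 × 3600 + 8 × 60 + 7) × 30 + 6 = 14616.
Minute boundaries passed: 8; those not divisible by 10: 8 − 0 = 8; dropped labels = 2 × 8 = 16.
Actual frame index = 14616 − 16 = 14600.

14600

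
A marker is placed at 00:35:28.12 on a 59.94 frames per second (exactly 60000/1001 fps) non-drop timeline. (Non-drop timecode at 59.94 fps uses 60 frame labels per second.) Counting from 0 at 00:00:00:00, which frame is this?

Total seconds to the label: (0 × 3600 + 35 × 60 + 28) = 2128.
Frame index = 2128 × 60 + 12 = 127692.

frame 127692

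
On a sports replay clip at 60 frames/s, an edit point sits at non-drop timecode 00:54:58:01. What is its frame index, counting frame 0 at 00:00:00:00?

197881

Total seconds to the label: (0 × 3600 + 54 × 60 + 58) = 3298.
Frame index = 3298 × 60 + 1 = 197881.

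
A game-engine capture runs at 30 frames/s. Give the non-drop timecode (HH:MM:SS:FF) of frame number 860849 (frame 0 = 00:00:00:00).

860849 ÷ 30 = 28694 full seconds, remainder 29 frames.
28694 s = 7 h 58 min 14 s.
Timecode: 07:58:14:29.

07:58:14:29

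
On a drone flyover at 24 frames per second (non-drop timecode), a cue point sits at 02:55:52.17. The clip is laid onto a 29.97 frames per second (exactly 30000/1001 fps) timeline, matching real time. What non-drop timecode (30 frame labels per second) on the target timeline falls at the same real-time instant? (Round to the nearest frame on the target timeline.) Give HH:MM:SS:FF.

Source frame index: (2×3600 + 55×60 + 52) × 24 + 17 = 253265.
Real time: 253265 / (24) = 253265/24 s.
Target frame: (253265/24) × (30000/1001) = 316581250/1001 ≈ 316264.985 → 316265.
At 30 labels/s: frame 316265 → 02:55:42:05.

02:55:42:05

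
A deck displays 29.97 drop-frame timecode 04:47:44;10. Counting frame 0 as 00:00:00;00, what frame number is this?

As if non-drop at 30 labels/s: (4 × 3600 + 47 × 60 + 44) × 30 + 10 = 517930.
Minute boundaries passed: 287; those not divisible by 10: 287 − 28 = 259; dropped labels = 2 × 259 = 518.
Actual frame index = 517930 − 518 = 517412.

517412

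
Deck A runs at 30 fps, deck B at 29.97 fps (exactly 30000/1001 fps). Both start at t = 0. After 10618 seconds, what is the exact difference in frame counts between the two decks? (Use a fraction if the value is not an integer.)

318540/1001 frames

A emits 30 × 10618 = 318540 frames; B emits 30000/1001 × 10618 = 318540000/1001.
Difference = 318540/1001 frames (≈ 318.2218); B is behind A.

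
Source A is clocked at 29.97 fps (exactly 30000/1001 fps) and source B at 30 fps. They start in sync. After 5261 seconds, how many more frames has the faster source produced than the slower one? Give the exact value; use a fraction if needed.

157830/1001 frames

A emits 30000/1001 × 5261 = 157830000/1001 frames; B emits 30 × 5261 = 157830.
Difference = 157830/1001 frames (≈ 157.6723); B is ahead of A.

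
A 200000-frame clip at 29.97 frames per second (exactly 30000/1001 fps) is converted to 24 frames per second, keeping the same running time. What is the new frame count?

160160 frames

Target frames = source frames × (target rate / source rate) = 200000 × (24)/(30000/1001) = 200000 × 1001/1250 = 160160.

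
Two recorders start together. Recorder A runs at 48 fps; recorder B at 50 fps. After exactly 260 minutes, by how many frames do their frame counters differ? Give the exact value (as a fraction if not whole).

31200 frames

260 min = 15600 s.
A emits 48 × 15600 = 748800 frames; B emits 50 × 15600 = 780000.
Difference = 31200 frames; B is ahead of A.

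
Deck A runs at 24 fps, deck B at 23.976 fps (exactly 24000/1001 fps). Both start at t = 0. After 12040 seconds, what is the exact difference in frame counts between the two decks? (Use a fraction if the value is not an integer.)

A emits 24 × 12040 = 288960 frames; B emits 24000/1001 × 12040 = 41280000/143.
Difference = 41280/143 frames (≈ 288.6713); B is behind A.

41280/143 frames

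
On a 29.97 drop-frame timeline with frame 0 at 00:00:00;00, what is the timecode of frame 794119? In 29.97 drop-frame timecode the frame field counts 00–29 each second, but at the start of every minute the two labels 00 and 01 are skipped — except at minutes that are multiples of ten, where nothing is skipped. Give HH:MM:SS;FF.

07:21:37;03

Ten DF minutes hold 17982 frames, so frame 794119 lies in block 44 (frames 791208–809189) with 2911 frames into that block.
The block's first minute is 1800 frames and the rest 1798 each; 2911 frames reaches minute 1, so 44 × 18 + 1 × 2 = 794 labels have been skipped so far.
Adding those back, label number 794119 + 794 = 794913 at 30 labels/s is 26497 s + 3 f = 7 h 21 min 37 s frame 3, i.e. 07:21:37;03.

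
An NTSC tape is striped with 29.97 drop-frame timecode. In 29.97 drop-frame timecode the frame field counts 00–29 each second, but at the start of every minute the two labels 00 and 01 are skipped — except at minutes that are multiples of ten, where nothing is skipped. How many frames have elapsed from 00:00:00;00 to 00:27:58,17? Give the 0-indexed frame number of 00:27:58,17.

Complete 10-minute blocks: 2, each 17982 frames → 35964.
Remaining 7 whole minutes in the current block: 1800 + 6 × 1798 = 12588 frames.
Within the current minute: 58 × 30 + 17 − 2 = 1755 (labels ;00/;01 skipped at this minute). Total = 35964 + 12588 + 1755 = 50307.

50307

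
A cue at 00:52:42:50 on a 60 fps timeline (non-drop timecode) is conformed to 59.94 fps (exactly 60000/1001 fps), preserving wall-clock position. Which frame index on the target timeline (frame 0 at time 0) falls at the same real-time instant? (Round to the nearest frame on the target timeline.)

Source frame index: (0×3600 + 52×60 + 42) × 60 + 50 = 189770.
Real time: 189770 / (60) = 18977/6 s.
Target frame: (18977/6) × (60000/1001) = 27110000/143 ≈ 189580.420 → 189580.

frame 189580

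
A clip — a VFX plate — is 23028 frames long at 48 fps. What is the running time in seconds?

479.75 seconds

Running time = 23028 / (48) = 479.75 s.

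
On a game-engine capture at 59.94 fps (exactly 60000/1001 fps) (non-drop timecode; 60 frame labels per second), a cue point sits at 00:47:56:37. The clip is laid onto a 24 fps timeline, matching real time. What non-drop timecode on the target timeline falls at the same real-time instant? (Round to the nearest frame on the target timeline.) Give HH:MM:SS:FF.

00:47:59:12

Source frame index: (0×3600 + 47×60 + 56) × 60 + 37 = 172597.
Real time: 172597 / (60000/1001) = 172769597/60000 s.
Target frame: (172769597/60000) × (24) = 172769597/2500 ≈ 69107.839 → 69108.
At 24 labels/s: frame 69108 → 00:47:59:12.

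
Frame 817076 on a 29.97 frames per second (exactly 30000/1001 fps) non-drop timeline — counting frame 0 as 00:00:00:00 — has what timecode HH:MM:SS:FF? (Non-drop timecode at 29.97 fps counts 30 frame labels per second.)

817076 ÷ 30 = 27235 full seconds, remainder 26 frames.
27235 s = 7 h 33 min 55 s.
Timecode: 07:33:55:26.

07:33:55:26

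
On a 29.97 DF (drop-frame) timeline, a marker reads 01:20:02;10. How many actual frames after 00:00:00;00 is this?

As if non-drop at 30 labels/s: (1 × 3600 + 20 × 60 + 2) × 30 + 10 = 144070.
Minute boundaries passed: 80; those not divisible by 10: 80 − 8 = 72; dropped labels = 2 × 72 = 144.
Actual frame index = 144070 − 144 = 143926.

143926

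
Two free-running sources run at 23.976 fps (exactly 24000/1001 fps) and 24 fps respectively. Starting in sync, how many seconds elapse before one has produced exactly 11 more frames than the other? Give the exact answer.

The gap grows by |24 − 24000/1001| = 24/1001 frames per second.
Time for a 11-frame gap: 11 ÷ (24/1001) = 11011/24 s.

11011/24 seconds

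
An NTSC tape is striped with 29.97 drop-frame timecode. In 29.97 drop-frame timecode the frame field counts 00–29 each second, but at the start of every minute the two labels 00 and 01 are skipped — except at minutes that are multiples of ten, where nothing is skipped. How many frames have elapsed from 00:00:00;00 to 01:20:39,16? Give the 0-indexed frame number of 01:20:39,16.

145042

As if non-drop at 30 labels/s: (1 × 3600 + 20 × 60 + 39) × 30 + 16 = 145186.
Minute boundaries passed: 80; those not divisible by 10: 80 − 8 = 72; dropped labels = 2 × 72 = 144.
Actual frame index = 145186 − 144 = 145042.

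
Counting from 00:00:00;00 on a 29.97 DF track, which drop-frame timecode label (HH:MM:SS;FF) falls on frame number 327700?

03:02:14;08

Each 10-minute DF block holds 10 × 60 × 30 − 9 × 2 = 17982 frames. 327700 ÷ 17982 → 18 full blocks, remainder 4024.
Within the partial block the first minute is 1800 frames and each further minute 1798, so 2 further minute boundaries passed. Total skipped labels = 18 × 18 + 2 × 2 = 328.
Non-drop label index = 327700 + 328 = 328028; at 30 labels/s that is 03:02:14:08, i.e. DF 03:02:14;08.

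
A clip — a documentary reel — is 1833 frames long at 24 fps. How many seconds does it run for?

76.375 seconds

Running time = 1833 / (24) = 76.375 s.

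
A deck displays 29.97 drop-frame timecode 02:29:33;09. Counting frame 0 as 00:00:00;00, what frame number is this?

268929

Complete 10-minute blocks: 14, each 17982 frames → 251748.
Remaining 9 whole minutes in the current block: 1800 + 8 × 1798 = 16184 frames.
Within the current minute: 33 × 30 + 9 − 2 = 997 (labels ;00/;01 skipped at this minute). Total = 251748 + 16184 + 997 = 268929.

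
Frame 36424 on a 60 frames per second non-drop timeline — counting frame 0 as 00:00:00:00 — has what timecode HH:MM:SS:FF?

36424 ÷ 60 = 607 full seconds, remainder 4 frames.
607 s = 0 h 10 min 7 s.
Timecode: 00:10:07:04.

00:10:07:04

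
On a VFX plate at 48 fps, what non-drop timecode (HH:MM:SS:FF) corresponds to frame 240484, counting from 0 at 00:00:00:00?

240484 ÷ 48 = 5010 full seconds, remainder 4 frames.
5010 s = 1 h 23 min 30 s.
Timecode: 01:23:30:04.

01:23:30:04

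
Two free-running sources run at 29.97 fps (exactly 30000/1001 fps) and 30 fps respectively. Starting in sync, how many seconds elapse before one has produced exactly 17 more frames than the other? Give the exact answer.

The gap grows by |30 − 30000/1001| = 30/1001 frames per second.
Time for a 17-frame gap: 17 ÷ (30/1001) = 17017/30 s.

17017/30 seconds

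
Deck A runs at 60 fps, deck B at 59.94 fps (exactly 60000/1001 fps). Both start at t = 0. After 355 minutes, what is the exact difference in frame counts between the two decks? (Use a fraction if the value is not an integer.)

355 min = 21300 s.
A emits 60 × 21300 = 1278000 frames; B emits 60000/1001 × 21300 = 1278000000/1001.
Difference = 1278000/1001 frames (≈ 1276.7233); B is behind A.

1278000/1001 frames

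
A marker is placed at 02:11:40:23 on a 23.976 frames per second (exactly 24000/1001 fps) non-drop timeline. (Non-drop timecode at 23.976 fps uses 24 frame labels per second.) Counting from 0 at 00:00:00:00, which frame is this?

189623

Total seconds to the label: (2 × 3600 + 11 × 60 + 40) = 7900.
Frame index = 7900 × 24 + 23 = 189623.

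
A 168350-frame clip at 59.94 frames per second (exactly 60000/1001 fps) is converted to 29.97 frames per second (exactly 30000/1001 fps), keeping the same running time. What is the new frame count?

84175 frames

Target frames = source frames × (target rate / source rate) = 168350 × (30000/1001)/(60000/1001) = 168350 × 1/2 = 84175.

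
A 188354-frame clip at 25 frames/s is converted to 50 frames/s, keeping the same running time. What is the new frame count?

376708 frames

Target frames = source frames × (target rate / source rate) = 188354 × (50)/(25) = 188354 × 2 = 376708.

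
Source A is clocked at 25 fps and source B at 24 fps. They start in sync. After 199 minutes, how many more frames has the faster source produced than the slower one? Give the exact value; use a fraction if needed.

199 min = 11940 s.
A emits 25 × 11940 = 298500 frames; B emits 24 × 11940 = 286560.
Difference = 11940 frames; B is behind A.

11940 frames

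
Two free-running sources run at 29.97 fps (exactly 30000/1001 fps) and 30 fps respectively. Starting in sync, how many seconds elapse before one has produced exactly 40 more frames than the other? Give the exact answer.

The gap grows by |30 − 30000/1001| = 30/1001 frames per second.
Time for a 40-frame gap: 40 ÷ (30/1001) = 4004/3 s.

4004/3 seconds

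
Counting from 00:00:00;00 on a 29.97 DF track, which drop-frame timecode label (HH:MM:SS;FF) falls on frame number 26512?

Each 10-minute DF block holds 10 × 60 × 30 − 9 × 2 = 17982 frames. 26512 ÷ 17982 → 1 full block, remainder 8530.
Within the partial block the first minute is 1800 frames and each further minute 1798, so 4 further minute boundaries passed. Total skipped labels = 18 × 1 + 2 × 4 = 26.
Non-drop label index = 26512 + 26 = 26538; at 30 labels/s that is 00:14:44:18, i.e. DF 00:14:44;18.

00:14:44;18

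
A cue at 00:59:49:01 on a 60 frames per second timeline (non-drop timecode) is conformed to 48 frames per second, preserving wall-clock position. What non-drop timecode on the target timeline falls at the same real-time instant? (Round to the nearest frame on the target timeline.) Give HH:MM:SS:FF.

00:59:49:01

Source frame index: (0×3600 + 59×60 + 49) × 60 + 1 = 215341.
Real time: 215341 / (60) = 215341/60 s.
Target frame: (215341/60) × (48) = 861364/5 ≈ 172272.800 → 172273.
At 48 labels/s: frame 172273 → 00:59:49:01.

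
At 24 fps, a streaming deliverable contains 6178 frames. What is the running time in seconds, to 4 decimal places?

257.4167 seconds

Running time = 6178 × 1/24 = 3089/12 s ≈ 257.4167 s.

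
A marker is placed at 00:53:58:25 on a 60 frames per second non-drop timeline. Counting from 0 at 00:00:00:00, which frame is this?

Total seconds to the label: (0 × 3600 + 53 × 60 + 58) = 3238.
Frame index = 3238 × 60 + 25 = 194305.

frame 194305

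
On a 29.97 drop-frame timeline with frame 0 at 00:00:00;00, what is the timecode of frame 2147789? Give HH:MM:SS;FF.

19:54:24;19

Ten DF minutes hold 17982 frames, so frame 2147789 lies in block 119 (frames 2139858–2157839) with 7931 frames into that block.
The block's first minute is 1800 frames and the rest 1798 each; 7931 frames reaches minute 4, so 119 × 18 + 4 × 2 = 2150 labels have been skipped so far.
Adding those back, label number 2147789 + 2150 = 2149939 at 30 labels/s is 71664 s + 19 f = 19 h 54 min 24 s frame 19, i.e. 19:54:24;19.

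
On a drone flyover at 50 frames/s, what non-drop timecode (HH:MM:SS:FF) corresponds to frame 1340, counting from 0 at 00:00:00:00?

00:00:26:40

1340 ÷ 50 = 26 full seconds, remainder 40 frames.
26 s = 0 h 0 min 26 s.
Timecode: 00:00:26:40.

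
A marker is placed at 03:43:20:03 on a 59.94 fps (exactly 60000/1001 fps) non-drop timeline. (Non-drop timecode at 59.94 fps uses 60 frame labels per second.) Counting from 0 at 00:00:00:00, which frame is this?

Total seconds to the label: (3 × 3600 + 43 × 60 + 20) = 13400.
Frame index = 13400 × 60 + 3 = 804003.

frame 804003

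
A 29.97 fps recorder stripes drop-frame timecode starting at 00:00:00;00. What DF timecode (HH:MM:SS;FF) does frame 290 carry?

00:00:09;20

Ten DF minutes hold 17982 frames, so frame 290 lies in block 0 (frames 0–17981) with 290 frames into that block.
The block's first minute is 1800 frames and the rest 1798 each; 290 frames reaches minute 0, so 0 × 18 + 0 × 2 = 0 labels have been skipped so far.
Adding those back, label number 290 + 0 = 290 at 30 labels/s is 9 s + 20 f = 0 h 0 min 9 s frame 20, i.e. 00:00:09;20.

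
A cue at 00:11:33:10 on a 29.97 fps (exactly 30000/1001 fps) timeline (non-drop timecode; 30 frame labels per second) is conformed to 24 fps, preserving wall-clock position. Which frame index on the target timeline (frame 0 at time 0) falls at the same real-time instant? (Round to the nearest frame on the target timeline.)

Source frame index: (0×3600 + 11×60 + 33) × 30 + 10 = 20800.
Real time: 20800 / (30000/1001) = 52052/75 s.
Target frame: (52052/75) × (24) = 416416/25 ≈ 16656.640 → 16657.

frame 16657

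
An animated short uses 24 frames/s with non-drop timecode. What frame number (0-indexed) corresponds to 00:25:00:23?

36023

Total seconds to the label: (0 × 3600 + 25 × 60 + 0) = 1500.
Frame index = 1500 × 24 + 23 = 36023.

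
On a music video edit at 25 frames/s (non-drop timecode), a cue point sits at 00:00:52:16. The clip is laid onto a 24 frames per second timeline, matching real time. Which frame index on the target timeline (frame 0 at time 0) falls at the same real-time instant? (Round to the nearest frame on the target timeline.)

frame 1263

Source frame index: (0×3600 + 0×60 + 52) × 25 + 16 = 1316.
Real time: 1316 / (25) = 1316/25 s.
Target frame: (1316/25) × (24) = 31584/25 ≈ 1263.360 → 1263.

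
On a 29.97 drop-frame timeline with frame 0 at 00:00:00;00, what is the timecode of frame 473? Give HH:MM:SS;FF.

00:00:15;23

Ten DF minutes hold 17982 frames, so frame 473 lies in block 0 (frames 0–17981) with 473 frames into that block.
The block's first minute is 1800 frames and the rest 1798 each; 473 frames reaches minute 0, so 0 × 18 + 0 × 2 = 0 labels have been skipped so far.
Adding those back, label number 473 + 0 = 473 at 30 labels/s is 15 s + 23 f = 0 h 0 min 15 s frame 23, i.e. 00:00:15;23.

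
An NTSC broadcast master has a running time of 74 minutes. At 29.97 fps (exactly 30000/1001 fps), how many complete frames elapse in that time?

133066 frames

74 min = 4440 s.
Frames = 4440 × 30000/1001 = 133200000/1001 ≈ 133066.9331.
Complete frames: 133066.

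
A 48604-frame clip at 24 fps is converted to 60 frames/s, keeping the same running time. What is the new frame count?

Target frames = source frames × (target rate / source rate) = 48604 × (60)/(24) = 48604 × 5/2 = 121510.

121510 frames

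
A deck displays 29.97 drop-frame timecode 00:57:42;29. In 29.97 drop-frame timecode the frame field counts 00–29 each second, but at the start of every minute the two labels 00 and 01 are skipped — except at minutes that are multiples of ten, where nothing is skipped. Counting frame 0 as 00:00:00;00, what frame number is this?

103785

Complete 10-minute blocks: 5, each 17982 frames → 89910.
Remaining 7 whole minutes in the current block: 1800 + 6 × 1798 = 12588 frames.
Within the current minute: 42 × 30 + 29 − 2 = 1287 (labels ;00/;01 skipped at this minute). Total = 89910 + 12588 + 1287 = 103785.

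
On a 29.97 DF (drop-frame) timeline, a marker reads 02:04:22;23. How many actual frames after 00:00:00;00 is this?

As if non-drop at 30 labels/s: (2 × 3600 + 4 × 60 + 22) × 30 + 23 = 223883.
Minute boundaries passed: 124; those not divisible by 10: 124 − 12 = 112; dropped labels = 2 × 112 = 224.
Actual frame index = 223883 − 224 = 223659.

223659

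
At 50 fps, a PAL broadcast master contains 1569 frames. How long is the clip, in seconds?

Running time = 1569 / (50) = 31.38 s.

31.38 seconds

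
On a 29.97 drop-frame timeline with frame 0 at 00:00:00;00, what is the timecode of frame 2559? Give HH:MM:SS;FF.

Each 10-minute DF block holds 10 × 60 × 30 − 9 × 2 = 17982 frames. 2559 ÷ 17982 → 0 full blocks, remainder 2559.
Within the partial block the first minute is 1800 frames and each further minute 1798, so 1 further minute boundary passed. Total skipped labels = 18 × 0 + 2 × 1 = 2.
Non-drop label index = 2559 + 2 = 2561; at 30 labels/s that is 00:01:25:11, i.e. DF 00:01:25;11.

00:01:25;11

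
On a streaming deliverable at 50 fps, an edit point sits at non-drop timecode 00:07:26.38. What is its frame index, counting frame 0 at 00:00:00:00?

Total seconds to the label: (0 × 3600 + 7 × 60 + 26) = 446.
Frame index = 446 × 50 + 38 = 22338.

22338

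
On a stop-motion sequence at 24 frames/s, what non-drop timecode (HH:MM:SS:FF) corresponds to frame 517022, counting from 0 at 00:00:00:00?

05:59:02:14

517022 ÷ 24 = 21542 full seconds, remainder 14 frames.
21542 s = 5 h 59 min 2 s.
Timecode: 05:59:02:14.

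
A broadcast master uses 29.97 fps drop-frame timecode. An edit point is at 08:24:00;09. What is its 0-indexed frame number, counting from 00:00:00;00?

906301

Complete 10-minute blocks: 50, each 17982 frames → 899100.
Remaining 4 whole minutes in the current block: 1800 + 3 × 1798 = 7194 frames.
Within the current minute: 0 × 30 + 9 − 2 = 7 (labels ;00/;01 skipped at this minute). Total = 899100 + 7194 + 7 = 906301.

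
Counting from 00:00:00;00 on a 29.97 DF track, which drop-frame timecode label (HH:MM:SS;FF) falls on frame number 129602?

01:12:04;12

Ten DF minutes hold 17982 frames, so frame 129602 lies in block 7 (frames 125874–143855) with 3728 frames into that block.
The block's first minute is 1800 frames and the rest 1798 each; 3728 frames reaches minute 2, so 7 × 18 + 2 × 2 = 130 labels have been skipped so far.
Adding those back, label number 129602 + 130 = 129732 at 30 labels/s is 4324 s + 12 f = 1 h 12 min 4 s frame 12, i.e. 01:12:04;12.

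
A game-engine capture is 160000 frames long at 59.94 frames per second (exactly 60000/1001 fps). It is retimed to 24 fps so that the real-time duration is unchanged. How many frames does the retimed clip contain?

Target frames = source frames × (target rate / source rate) = 160000 × (24)/(60000/1001) = 160000 × 1001/2500 = 64064.

64064 frames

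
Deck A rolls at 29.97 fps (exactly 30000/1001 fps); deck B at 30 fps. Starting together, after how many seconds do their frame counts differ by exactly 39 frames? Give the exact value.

The gap grows by |30 − 30000/1001| = 30/1001 frames per second.
Time for a 39-frame gap: 39 ÷ (30/1001) = 1301.3 s.

1301.3 seconds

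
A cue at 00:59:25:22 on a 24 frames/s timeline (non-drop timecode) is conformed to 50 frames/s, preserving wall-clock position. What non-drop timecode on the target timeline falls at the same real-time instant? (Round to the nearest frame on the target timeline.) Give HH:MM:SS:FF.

Source frame index: (0×3600 + 59×60 + 25) × 24 + 22 = 85582.
Real time: 85582 / (24) = 42791/12 s.
Target frame: (42791/12) × (50) = 1069775/6 ≈ 178295.833 → 178296.
At 50 labels/s: frame 178296 → 00:59:25:46.

00:59:25:46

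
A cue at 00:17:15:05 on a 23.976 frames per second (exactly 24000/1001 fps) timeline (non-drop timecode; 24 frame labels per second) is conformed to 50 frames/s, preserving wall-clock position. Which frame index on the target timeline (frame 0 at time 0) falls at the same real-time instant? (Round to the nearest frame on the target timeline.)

Source frame index: (0×3600 + 17×60 + 15) × 24 + 5 = 24845.
Real time: 24845 / (24000/1001) = 4973969/4800 s.
Target frame: (4973969/4800) × (50) = 4973969/96 ≈ 51812.177 → 51812.

frame 51812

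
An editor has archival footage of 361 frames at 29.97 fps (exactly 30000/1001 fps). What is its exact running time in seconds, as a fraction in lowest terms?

361361/30000 seconds

Running time = 361 ÷ (30000/1001) = 361 × 1001/30000 = 361361/30000 s.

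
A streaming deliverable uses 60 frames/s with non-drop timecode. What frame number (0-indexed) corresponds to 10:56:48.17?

frame 2364497

Total seconds to the label: (10 × 3600 + 56 × 60 + 48) = 39408.
Frame index = 39408 × 60 + 17 = 2364497.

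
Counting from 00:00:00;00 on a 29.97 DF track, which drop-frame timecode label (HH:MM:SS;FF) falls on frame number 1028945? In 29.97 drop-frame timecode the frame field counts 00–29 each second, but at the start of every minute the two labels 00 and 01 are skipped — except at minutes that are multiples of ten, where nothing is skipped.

Ten DF minutes hold 17982 frames, so frame 1028945 lies in block 57 (frames 1024974–1042955) with 3971 frames into that block.
The block's first minute is 1800 frames and the rest 1798 each; 3971 frames reaches minute 2, so 57 × 18 + 2 × 2 = 1030 labels have been skipped so far.
Adding those back, label number 1028945 + 1030 = 1029975 at 30 labels/s is 34332 s + 15 f = 9 h 32 min 12 s frame 15, i.e. 09:32:12;15.

09:32:12;15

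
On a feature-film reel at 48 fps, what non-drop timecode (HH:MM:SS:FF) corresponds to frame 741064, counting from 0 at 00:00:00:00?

741064 ÷ 48 = 15438 full seconds, remainder 40 frames.
15438 s = 4 h 17 min 18 s.
Timecode: 04:17:18:40.

04:17:18:40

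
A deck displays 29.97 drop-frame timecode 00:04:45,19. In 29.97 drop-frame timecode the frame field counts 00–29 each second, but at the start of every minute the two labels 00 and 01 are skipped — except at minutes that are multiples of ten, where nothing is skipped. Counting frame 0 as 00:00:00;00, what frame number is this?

As if non-drop at 30 labels/s: (0 × 3600 + 4 × 60 + 45) × 30 + 19 = 8569.
Minute boundaries passed: 4; those not divisible by 10: 4 − 0 = 4; dropped labels = 2 × 4 = 8.
Actual frame index = 8569 − 8 = 8561.

8561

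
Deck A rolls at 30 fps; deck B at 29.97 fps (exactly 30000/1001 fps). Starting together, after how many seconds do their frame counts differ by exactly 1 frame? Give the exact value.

1001/30 seconds

The gap grows by |30000/1001 − 30| = 30/1001 frames per second.
Time for a 1-frame gap: 1 ÷ (30/1001) = 1001/30 s.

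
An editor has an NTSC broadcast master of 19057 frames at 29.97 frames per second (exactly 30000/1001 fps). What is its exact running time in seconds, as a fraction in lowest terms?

19076057/30000 seconds

Running time = 19057 ÷ (30000/1001) = 19057 × 1001/30000 = 19076057/30000 s.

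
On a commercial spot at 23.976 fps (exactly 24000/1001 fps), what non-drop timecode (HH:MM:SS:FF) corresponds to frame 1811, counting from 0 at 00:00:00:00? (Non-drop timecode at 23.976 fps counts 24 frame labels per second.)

1811 ÷ 24 = 75 full seconds, remainder 11 frames.
75 s = 0 h 1 min 15 s.
Timecode: 00:01:15:11.

00:01:15:11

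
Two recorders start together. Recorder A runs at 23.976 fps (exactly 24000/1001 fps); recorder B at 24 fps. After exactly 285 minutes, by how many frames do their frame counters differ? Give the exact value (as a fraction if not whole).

285 min = 17100 s.
A emits 24000/1001 × 17100 = 410400000/1001 frames; B emits 24 × 17100 = 410400.
Difference = 410400/1001 frames (≈ 409.9900); B is ahead of A.

410400/1001 frames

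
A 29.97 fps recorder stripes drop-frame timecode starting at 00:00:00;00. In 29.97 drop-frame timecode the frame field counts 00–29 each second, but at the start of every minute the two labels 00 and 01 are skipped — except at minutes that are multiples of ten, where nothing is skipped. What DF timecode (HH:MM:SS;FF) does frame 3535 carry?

Each 10-minute DF block holds 10 × 60 × 30 − 9 × 2 = 17982 frames. 3535 ÷ 17982 → 0 full blocks, remainder 3535.
Within the partial block the first minute is 1800 frames and each further minute 1798, so 1 further minute boundary passed. Total skipped labels = 18 × 0 + 2 × 1 = 2.
Non-drop label index = 3535 + 2 = 3537; at 30 labels/s that is 00:01:57:27, i.e. DF 00:01:57;27.

00:01:57;27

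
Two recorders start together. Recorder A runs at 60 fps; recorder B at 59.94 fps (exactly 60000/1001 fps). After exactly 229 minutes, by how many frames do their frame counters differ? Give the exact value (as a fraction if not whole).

229 min = 13740 s.
A emits 60 × 13740 = 824400 frames; B emits 60000/1001 × 13740 = 824400000/1001.
Difference = 824400/1001 frames (≈ 823.5764); B is behind A.

824400/1001 frames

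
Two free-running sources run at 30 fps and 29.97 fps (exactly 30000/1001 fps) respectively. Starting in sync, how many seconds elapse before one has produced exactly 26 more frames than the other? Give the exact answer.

The gap grows by |30000/1001 − 30| = 30/1001 frames per second.
Time for a 26-frame gap: 26 ÷ (30/1001) = 13013/15 s.

13013/15 seconds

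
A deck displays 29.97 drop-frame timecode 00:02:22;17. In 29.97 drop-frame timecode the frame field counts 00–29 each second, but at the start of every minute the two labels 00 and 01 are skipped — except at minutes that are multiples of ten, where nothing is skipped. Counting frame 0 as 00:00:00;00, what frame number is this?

Complete 10-minute blocks: 0, each 17982 frames → 0.
Remaining 2 whole minutes in the current block: 1800 + 1 × 1798 = 3598 frames.
Within the current minute: 22 × 30 + 17 − 2 = 675 (labels ;00/;01 skipped at this minute). Total = 0 + 3598 + 675 = 4273.

4273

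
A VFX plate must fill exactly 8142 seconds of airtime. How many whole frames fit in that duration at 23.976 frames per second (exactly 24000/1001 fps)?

Frames = 8142 × 24000/1001 = 195408000/1001 ≈ 195212.7872.
Complete frames: 195212.

195212 frames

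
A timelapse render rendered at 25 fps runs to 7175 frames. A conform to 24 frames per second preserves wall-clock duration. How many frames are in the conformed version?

6888 frames

Target frames = source frames × (target rate / source rate) = 7175 × (24)/(25) = 7175 × 24/25 = 6888.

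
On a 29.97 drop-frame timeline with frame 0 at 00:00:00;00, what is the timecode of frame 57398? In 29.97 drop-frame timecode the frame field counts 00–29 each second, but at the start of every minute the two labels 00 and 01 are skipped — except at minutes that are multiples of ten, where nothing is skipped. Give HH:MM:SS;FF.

00:31:55;04

Ten DF minutes hold 17982 frames, so frame 57398 lies in block 3 (frames 53946–71927) with 3452 frames into that block.
The block's first minute is 1800 frames and the rest 1798 each; 3452 frames reaches minute 1, so 3 × 18 + 1 × 2 = 56 labels have been skipped so far.
Adding those back, label number 57398 + 56 = 57454 at 30 labels/s is 1915 s + 4 f = 0 h 31 min 55 s frame 4, i.e. 00:31:55;04.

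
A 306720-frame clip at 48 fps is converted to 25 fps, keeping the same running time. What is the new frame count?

Target frames = source frames × (target rate / source rate) = 306720 × (25)/(48) = 306720 × 25/48 = 159750.

159750 frames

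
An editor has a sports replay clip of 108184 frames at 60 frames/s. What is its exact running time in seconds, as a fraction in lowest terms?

Running time = 108184 ÷ (60) = 108184 × 1/60 = 27046/15 s.

27046/15 seconds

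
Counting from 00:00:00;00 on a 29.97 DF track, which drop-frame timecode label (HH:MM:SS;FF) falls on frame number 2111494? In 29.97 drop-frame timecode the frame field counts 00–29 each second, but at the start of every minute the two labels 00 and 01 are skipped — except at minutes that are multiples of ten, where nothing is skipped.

19:34:13;18

Ten DF minutes hold 17982 frames, so frame 2111494 lies in block 117 (frames 2103894–2121875) with 7600 frames into that block.
The block's first minute is 1800 frames and the rest 1798 each; 7600 frames reaches minute 4, so 117 × 18 + 4 × 2 = 2114 labels have been skipped so far.
Adding those back, label number 2111494 + 2114 = 2113608 at 30 labels/s is 70453 s + 18 f = 19 h 34 min 13 s frame 18, i.e. 19:34:13;18.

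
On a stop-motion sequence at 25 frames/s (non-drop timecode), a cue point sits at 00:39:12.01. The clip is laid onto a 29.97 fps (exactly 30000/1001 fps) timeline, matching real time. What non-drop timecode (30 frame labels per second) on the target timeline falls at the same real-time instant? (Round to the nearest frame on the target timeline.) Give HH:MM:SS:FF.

Source frame index: (0×3600 + 39×60 + 12) × 25 + 1 = 58801.
Real time: 58801 / (25) = 58801/25 s.
Target frame: (58801/25) × (30000/1001) = 70561200/1001 ≈ 70490.709 → 70491.
At 30 labels/s: frame 70491 → 00:39:09:21.

00:39:09:21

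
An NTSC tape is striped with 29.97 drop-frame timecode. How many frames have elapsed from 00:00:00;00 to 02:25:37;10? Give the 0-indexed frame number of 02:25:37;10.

261858

Complete 10-minute blocks: 14, each 17982 frames → 251748.
Remaining 5 whole minutes in the current block: 1800 + 4 × 1798 = 8992 frames.
Within the current minute: 37 × 30 + 10 − 2 = 1118 (labels ;00/;01 skipped at this minute). Total = 251748 + 8992 + 1118 = 261858.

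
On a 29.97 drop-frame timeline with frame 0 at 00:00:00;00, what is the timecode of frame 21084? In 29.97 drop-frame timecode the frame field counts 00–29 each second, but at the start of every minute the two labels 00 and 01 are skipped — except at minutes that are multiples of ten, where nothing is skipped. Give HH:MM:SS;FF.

Each 10-minute DF block holds 10 × 60 × 30 − 9 × 2 = 17982 frames. 21084 ÷ 17982 → 1 full block, remainder 3102.
Within the partial block the first minute is 1800 frames and each further minute 1798, so 1 further minute boundary passed. Total skipped labels = 18 × 1 + 2 × 1 = 20.
Non-drop label index = 21084 + 20 = 21104; at 30 labels/s that is 00:11:43:14, i.e. DF 00:11:43;14.

00:11:43;14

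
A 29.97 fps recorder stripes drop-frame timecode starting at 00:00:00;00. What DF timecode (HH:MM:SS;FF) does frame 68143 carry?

00:37:53;21

Each 10-minute DF block holds 10 × 60 × 30 − 9 × 2 = 17982 frames. 68143 ÷ 17982 → 3 full blocks, remainder 14197.
Within the partial block the first minute is 1800 frames and each further minute 1798, so 7 further minute boundaries passed. Total skipped labels = 18 × 3 + 2 × 7 = 68.
Non-drop label index = 68143 + 68 = 68211; at 30 labels/s that is 00:37:53:21, i.e. DF 00:37:53;21.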